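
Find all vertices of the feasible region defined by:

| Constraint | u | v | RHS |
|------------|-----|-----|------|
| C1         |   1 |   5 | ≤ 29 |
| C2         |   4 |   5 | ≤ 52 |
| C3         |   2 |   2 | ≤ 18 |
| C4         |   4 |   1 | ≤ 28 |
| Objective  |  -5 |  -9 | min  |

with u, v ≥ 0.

(0, 0), (7, 0), (6.333, 2.667), (4, 5), (0, 5.8)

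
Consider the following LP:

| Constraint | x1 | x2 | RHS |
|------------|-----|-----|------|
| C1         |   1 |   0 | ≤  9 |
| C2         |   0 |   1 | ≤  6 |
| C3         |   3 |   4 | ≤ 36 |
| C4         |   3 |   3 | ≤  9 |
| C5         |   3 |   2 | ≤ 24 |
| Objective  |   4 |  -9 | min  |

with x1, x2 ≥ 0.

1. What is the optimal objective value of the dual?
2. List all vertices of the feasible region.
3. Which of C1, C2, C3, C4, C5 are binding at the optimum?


1. -27
2. (0, 0), (3, 0), (0, 3)
3. C4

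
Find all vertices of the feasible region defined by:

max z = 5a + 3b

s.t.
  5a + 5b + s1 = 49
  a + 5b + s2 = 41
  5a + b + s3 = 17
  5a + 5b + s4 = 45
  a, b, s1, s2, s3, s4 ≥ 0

(0, 0), (3.4, 0), (2, 7), (1, 8), (0, 8.2)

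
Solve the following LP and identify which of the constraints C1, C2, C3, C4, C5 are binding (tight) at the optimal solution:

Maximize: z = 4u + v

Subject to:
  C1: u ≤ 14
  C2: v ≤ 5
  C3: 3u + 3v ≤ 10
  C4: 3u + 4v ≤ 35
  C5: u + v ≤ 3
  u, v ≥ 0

At u = 3, v = 0, compute slack b - a·x for each constraint:
  C1: 14 − 3 = 11  (slack)
  C2: 5 − 0 = 5  (slack)
  C3: 10 − 9 = 1  (slack)
  C4: 35 − 9 = 26  (slack)
  C5: 3 − 3 = 0  (binding)

Optimal: u = 3, v = 0
Binding: C5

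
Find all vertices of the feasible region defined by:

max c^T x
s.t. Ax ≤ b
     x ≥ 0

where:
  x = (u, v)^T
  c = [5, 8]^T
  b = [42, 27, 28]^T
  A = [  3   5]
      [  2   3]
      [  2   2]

(0, 0), (13.5, 0), (9, 3), (0, 8.4)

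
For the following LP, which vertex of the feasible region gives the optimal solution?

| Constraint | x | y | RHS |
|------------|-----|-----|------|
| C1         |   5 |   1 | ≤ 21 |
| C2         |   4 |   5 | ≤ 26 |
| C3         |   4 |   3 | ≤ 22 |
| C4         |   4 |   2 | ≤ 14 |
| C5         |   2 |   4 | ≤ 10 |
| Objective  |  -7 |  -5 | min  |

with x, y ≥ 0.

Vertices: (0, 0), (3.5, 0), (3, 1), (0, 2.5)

Evaluate the objective at each vertex of the feasible region:
  z(0, 0) = 0
  z(3.5, 0) = -24.5
  z(3, 1) = -26  ←
  z(0, 2.5) = -12.5
The minimum is at x = 3, y = 1.

(3, 1)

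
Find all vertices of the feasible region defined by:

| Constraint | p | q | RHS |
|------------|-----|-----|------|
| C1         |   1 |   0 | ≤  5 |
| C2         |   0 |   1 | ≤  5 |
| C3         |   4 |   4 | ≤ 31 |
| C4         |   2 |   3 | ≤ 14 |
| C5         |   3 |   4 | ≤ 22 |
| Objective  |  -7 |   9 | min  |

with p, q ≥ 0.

(0, 0), (5, 0), (5, 1.333), (0, 4.667)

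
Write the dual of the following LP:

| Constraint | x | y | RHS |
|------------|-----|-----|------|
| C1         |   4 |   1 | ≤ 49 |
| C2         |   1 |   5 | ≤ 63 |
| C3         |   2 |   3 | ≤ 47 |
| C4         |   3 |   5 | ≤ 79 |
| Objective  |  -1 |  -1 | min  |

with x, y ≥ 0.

Primal min cᵀx s.t. Ax ≤ b, x ≥ 0  →  Dual max −bᵀy s.t. Aᵀy ≥ −c, y ≥ 0.

Maximize: z = -49y1 - 63y2 - 47y3 - 79y4

Subject to:
  4y1 + y2 + 2y3 + 3y4 ≥ 1
  y1 + 5y2 + 3y3 + 5y4 ≥ 1
  y1, y2, y3, y4 ≥ 0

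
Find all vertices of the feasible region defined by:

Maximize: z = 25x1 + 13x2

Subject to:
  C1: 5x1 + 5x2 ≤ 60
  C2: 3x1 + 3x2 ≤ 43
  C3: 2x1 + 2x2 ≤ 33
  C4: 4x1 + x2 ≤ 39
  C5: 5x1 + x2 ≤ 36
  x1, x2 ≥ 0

(0, 0), (7.2, 0), (6, 6), (0, 12)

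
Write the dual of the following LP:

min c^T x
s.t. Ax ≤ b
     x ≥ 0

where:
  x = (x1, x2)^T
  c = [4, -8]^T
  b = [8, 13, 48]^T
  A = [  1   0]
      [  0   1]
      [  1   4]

Primal min cᵀx s.t. Ax ≤ b, x ≥ 0  →  Dual max −bᵀy s.t. Aᵀy ≥ −c, y ≥ 0.

Maximize: z = -8y1 - 13y2 - 48y3

Subject to:
  y1 + y3 ≥ -4
  y2 + 4y3 ≥ 8
  y1, y2, y3 ≥ 0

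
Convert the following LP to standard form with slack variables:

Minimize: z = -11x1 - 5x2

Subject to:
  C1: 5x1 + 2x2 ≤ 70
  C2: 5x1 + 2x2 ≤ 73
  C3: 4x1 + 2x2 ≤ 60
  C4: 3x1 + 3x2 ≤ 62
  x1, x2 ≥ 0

min z = -11x1 - 5x2

s.t.
  5x1 + 2x2 + s1 = 70
  5x1 + 2x2 + s2 = 73
  4x1 + 2x2 + s3 = 60
  3x1 + 3x2 + s4 = 62
  x1, x2, s1, s2, s3, s4 ≥ 0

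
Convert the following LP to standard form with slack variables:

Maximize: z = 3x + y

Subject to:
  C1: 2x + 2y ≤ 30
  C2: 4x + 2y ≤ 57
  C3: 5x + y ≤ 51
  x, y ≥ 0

max z = 3x + y

s.t.
  2x + 2y + s1 = 30
  4x + 2y + s2 = 57
  5x + y + s3 = 51
  x, y, s1, s2, s3 ≥ 0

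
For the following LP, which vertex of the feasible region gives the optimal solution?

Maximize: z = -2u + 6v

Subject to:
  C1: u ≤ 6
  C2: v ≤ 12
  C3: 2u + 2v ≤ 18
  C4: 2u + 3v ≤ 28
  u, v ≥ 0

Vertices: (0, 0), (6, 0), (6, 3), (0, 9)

Evaluate the objective at each vertex of the feasible region:
  z(0, 0) = 0
  z(6, 0) = -12
  z(6, 3) = 6
  z(0, 9) = 54  ←
The maximum is at u = 0, v = 9.

(0, 9)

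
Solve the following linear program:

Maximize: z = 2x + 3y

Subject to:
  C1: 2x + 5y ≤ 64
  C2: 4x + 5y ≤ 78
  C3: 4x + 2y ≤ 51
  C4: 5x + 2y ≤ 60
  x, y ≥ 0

Evaluate the objective at each vertex of the feasible region:
  z(0, 0) = 0
  z(12, 0) = 24
  z(9, 7.5) = 40.5
  z(8.25, 9) = 43.5
  z(7, 10) = 44  ←
  z(0, 12.8) = 38.4
The maximum is at x = 7, y = 10.

x = 7, y = 10, z = 44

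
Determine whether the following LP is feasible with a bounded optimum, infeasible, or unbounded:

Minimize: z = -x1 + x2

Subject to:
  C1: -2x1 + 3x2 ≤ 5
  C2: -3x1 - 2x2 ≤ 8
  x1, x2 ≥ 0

Unbounded (objective can decrease without bound)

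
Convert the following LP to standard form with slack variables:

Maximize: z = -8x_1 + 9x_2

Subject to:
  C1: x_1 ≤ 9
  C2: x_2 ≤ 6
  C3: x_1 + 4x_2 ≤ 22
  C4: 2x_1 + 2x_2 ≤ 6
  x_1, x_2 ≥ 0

max z = -8x_1 + 9x_2

s.t.
  x_1 + s1 = 9
  x_2 + s2 = 6
  x_1 + 4x_2 + s3 = 22
  2x_1 + 2x_2 + s4 = 6
  x_1, x_2, s1, s2, s3, s4 ≥ 0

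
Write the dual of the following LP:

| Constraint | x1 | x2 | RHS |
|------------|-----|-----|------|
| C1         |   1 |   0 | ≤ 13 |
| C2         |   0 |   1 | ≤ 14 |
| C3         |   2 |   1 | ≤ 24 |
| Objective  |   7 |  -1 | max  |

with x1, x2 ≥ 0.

Primal max cᵀx s.t. Ax ≤ b, x ≥ 0  →  Dual min bᵀy s.t. Aᵀy ≥ c, y ≥ 0.

Minimize: z = 13y1 + 14y2 + 24y3

Subject to:
  y1 + 2y3 ≥ 7
  y2 + y3 ≥ -1
  y1, y2, y3 ≥ 0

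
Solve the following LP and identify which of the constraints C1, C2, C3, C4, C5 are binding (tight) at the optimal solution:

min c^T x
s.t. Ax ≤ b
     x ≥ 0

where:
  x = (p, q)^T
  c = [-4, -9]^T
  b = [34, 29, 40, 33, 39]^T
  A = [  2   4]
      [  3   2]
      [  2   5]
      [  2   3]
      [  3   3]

At p = 5, q = 6, compute slack b - a·x for each constraint:
  C1: 34 − 34 = 0  (binding)
  C2: 29 − 27 = 2  (slack)
  C3: 40 − 40 = 0  (binding)
  C4: 33 − 28 = 5  (slack)
  C5: 39 − 33 = 6  (slack)

Optimal: p = 5, q = 6
Binding: C1, C3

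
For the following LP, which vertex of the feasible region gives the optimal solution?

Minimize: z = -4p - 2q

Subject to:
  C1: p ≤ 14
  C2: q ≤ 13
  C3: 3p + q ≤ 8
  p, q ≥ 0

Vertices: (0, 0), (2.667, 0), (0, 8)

Evaluate the objective at each vertex of the feasible region:
  z(0, 0) = 0
  z(2.667, 0) = -10.67
  z(0, 8) = -16  ←
The minimum is at p = 0, q = 8.

(0, 8)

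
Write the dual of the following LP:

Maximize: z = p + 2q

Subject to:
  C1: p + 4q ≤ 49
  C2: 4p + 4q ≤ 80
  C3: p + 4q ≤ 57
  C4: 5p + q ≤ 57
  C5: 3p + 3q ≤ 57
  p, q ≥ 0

Primal max cᵀx s.t. Ax ≤ b, x ≥ 0  →  Dual min bᵀy s.t. Aᵀy ≥ c, y ≥ 0.

Minimize: z = 49y1 + 80y2 + 57y3 + 57y4 + 57y5

Subject to:
  y1 + 4y2 + y3 + 5y4 + 3y5 ≥ 1
  4y1 + 4y2 + 4y3 + y4 + 3y5 ≥ 2
  y1, y2, y3, y4, y5 ≥ 0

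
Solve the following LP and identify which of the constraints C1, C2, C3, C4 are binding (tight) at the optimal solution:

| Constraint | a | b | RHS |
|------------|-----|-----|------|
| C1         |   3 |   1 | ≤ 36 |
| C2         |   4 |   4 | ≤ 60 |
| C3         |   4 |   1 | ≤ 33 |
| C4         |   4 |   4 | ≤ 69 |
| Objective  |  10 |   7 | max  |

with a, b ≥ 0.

At a = 6, b = 9, compute slack b - a·x for each constraint:
  C1: 36 − 27 = 9  (slack)
  C2: 60 − 60 = 0  (binding)
  C3: 33 − 33 = 0  (binding)
  C4: 69 − 60 = 9  (slack)

Optimal: a = 6, b = 9
Binding: C2, C3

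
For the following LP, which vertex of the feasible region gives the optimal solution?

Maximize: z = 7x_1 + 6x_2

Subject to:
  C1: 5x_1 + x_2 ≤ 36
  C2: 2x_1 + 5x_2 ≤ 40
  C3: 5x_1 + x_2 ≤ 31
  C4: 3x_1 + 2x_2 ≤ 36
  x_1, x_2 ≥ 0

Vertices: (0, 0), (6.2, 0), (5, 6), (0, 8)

Evaluate the objective at each vertex of the feasible region:
  z(0, 0) = 0
  z(6.2, 0) = 43.4
  z(5, 6) = 71  ←
  z(0, 8) = 48
The maximum is at x_1 = 5, x_2 = 6.

(5, 6)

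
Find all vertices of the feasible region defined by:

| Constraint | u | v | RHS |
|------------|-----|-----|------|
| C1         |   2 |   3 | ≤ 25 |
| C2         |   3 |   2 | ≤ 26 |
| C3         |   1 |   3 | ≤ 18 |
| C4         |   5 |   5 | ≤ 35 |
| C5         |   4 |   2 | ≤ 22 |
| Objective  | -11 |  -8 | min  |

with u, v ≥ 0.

(0, 0), (5.5, 0), (4, 3), (1.5, 5.5), (0, 6)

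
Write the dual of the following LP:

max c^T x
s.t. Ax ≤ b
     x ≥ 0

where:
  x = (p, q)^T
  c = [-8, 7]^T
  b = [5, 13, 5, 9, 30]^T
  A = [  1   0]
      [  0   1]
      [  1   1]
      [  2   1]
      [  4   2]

Primal max cᵀx s.t. Ax ≤ b, x ≥ 0  →  Dual min bᵀy s.t. Aᵀy ≥ c, y ≥ 0.

Minimize: z = 5y1 + 13y2 + 5y3 + 9y4 + 30y5

Subject to:
  y1 + y3 + 2y4 + 4y5 ≥ -8
  y2 + y3 + y4 + 2y5 ≥ 7
  y1, y2, y3, y4, y5 ≥ 0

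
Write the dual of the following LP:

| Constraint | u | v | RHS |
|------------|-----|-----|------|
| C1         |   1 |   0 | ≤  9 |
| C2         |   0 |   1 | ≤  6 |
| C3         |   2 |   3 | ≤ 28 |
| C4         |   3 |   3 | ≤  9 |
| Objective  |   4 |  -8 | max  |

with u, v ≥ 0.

Primal max cᵀx s.t. Ax ≤ b, x ≥ 0  →  Dual min bᵀy s.t. Aᵀy ≥ c, y ≥ 0.

Minimize: z = 9y1 + 6y2 + 28y3 + 9y4

Subject to:
  y1 + 2y3 + 3y4 ≥ 4
  y2 + 3y3 + 3y4 ≥ -8
  y1, y2, y3, y4 ≥ 0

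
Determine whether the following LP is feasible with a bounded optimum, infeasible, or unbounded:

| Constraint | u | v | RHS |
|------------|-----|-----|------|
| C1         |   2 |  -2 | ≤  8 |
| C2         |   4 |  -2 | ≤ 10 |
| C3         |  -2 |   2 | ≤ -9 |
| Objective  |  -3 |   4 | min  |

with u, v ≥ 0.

Infeasible (no feasible solution exists)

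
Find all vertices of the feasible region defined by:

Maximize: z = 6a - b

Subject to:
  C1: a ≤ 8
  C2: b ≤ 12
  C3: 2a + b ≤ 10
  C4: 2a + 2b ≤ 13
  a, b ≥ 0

(0, 0), (5, 0), (3.5, 3), (0, 6.5)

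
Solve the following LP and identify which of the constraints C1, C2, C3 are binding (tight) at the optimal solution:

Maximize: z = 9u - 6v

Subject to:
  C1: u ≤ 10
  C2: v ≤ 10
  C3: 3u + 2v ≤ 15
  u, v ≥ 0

At u = 5, v = 0, compute slack b - a·x for each constraint:
  C1: 10 − 5 = 5  (slack)
  C2: 10 − 0 = 10  (slack)
  C3: 15 − 15 = 0  (binding)

Optimal: u = 5, v = 0
Binding: C3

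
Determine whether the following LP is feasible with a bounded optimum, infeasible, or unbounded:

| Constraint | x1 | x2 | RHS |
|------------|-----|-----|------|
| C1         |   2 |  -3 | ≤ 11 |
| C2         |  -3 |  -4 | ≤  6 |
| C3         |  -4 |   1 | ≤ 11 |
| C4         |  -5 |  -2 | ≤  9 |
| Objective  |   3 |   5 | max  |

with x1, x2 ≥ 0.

Unbounded (objective can increase without bound)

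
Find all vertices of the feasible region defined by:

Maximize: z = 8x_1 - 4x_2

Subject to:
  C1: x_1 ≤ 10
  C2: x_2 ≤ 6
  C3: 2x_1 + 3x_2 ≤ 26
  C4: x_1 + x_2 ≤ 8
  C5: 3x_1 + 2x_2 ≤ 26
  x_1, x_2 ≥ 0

(0, 0), (8, 0), (2, 6), (0, 6)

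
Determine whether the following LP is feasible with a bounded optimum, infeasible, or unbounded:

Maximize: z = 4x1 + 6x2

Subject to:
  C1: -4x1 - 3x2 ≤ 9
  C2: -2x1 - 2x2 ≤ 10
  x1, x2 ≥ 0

Unbounded (objective can increase without bound)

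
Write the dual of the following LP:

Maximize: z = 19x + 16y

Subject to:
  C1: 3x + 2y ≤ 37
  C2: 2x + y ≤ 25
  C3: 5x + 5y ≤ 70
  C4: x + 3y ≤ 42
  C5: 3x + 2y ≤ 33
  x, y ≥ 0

Primal max cᵀx s.t. Ax ≤ b, x ≥ 0  →  Dual min bᵀy s.t. Aᵀy ≥ c, y ≥ 0.

Minimize: z = 37y1 + 25y2 + 70y3 + 42y4 + 33y5

Subject to:
  3y1 + 2y2 + 5y3 + y4 + 3y5 ≥ 19
  2y1 + y2 + 5y3 + 3y4 + 2y5 ≥ 16
  y1, y2, y3, y4, y5 ≥ 0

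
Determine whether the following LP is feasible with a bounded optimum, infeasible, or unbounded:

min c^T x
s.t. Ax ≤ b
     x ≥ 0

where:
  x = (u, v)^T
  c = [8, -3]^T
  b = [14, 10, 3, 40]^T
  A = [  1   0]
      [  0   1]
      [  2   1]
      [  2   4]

Feasible with a bounded optimal solution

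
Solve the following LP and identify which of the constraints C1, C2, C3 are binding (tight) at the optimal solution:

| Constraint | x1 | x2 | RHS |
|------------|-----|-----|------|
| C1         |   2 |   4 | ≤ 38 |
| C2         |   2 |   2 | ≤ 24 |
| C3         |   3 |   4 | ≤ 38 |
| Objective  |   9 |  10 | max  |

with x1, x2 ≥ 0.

At x1 = 10, x2 = 2, compute slack b - a·x for each constraint:
  C1: 38 − 28 = 10  (slack)
  C2: 24 − 24 = 0  (binding)
  C3: 38 − 38 = 0  (binding)

Optimal: x1 = 10, x2 = 2
Binding: C2, C3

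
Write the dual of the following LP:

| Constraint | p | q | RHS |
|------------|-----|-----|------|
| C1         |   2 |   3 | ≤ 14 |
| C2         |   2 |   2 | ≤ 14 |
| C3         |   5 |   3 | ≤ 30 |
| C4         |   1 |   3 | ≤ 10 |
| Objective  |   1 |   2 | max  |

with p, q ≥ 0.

Primal max cᵀx s.t. Ax ≤ b, x ≥ 0  →  Dual min bᵀy s.t. Aᵀy ≥ c, y ≥ 0.

Minimize: z = 14y1 + 14y2 + 30y3 + 10y4

Subject to:
  2y1 + 2y2 + 5y3 + y4 ≥ 1
  3y1 + 2y2 + 3y3 + 3y4 ≥ 2
  y1, y2, y3, y4 ≥ 0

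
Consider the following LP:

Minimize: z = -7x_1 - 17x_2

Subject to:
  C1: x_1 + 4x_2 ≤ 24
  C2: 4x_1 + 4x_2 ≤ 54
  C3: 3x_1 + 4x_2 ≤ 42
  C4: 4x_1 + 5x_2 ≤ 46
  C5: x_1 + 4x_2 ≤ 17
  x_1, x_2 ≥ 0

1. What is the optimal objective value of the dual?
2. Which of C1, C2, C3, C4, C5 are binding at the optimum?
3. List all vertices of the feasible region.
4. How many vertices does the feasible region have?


1. -97
2. C4, C5
3. (0, 0), (11.5, 0), (9, 2), (0, 4.25)
4. 4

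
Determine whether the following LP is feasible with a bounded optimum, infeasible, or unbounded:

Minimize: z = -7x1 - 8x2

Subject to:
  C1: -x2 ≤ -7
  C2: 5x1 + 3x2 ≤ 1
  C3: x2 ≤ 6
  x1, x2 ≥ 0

Infeasible (no feasible solution exists)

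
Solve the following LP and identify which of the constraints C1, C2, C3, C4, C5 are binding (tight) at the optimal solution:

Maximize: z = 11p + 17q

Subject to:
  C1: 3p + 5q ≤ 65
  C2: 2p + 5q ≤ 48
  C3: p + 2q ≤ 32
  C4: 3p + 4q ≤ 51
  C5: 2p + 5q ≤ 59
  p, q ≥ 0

At p = 9, q = 6, compute slack b - a·x for each constraint:
  C1: 65 − 57 = 8  (slack)
  C2: 48 − 48 = 0  (binding)
  C3: 32 − 21 = 11  (slack)
  C4: 51 − 51 = 0  (binding)
  C5: 59 − 48 = 11  (slack)

Optimal: p = 9, q = 6
Binding: C2, C4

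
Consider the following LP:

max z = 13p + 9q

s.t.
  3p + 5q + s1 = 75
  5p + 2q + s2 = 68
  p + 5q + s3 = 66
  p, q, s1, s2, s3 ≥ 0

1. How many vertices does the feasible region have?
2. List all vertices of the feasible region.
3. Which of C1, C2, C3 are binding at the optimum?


1. 5
2. (0, 0), (13.6, 0), (10, 9), (4.5, 12.3), (0, 13.2)
3. C1, C2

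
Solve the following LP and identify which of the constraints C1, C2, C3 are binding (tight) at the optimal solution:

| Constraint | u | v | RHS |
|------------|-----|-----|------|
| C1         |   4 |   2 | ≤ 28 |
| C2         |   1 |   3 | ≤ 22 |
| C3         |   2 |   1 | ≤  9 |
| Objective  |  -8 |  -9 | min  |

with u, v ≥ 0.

At u = 1, v = 7, compute slack b - a·x for each constraint:
  C1: 28 − 18 = 10  (slack)
  C2: 22 − 22 = 0  (binding)
  C3: 9 − 9 = 0  (binding)

Optimal: u = 1, v = 7
Binding: C2, C3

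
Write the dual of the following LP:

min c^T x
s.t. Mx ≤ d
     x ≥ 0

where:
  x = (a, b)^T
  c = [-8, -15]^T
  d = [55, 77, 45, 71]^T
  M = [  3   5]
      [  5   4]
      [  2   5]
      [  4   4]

Primal min cᵀx s.t. Ax ≤ b, x ≥ 0  →  Dual max −bᵀy s.t. Aᵀy ≥ −c, y ≥ 0.

Maximize: z = -55y1 - 77y2 - 45y3 - 71y4

Subject to:
  3y1 + 5y2 + 2y3 + 4y4 ≥ 8
  5y1 + 4y2 + 5y3 + 4y4 ≥ 15
  y1, y2, y3, y4 ≥ 0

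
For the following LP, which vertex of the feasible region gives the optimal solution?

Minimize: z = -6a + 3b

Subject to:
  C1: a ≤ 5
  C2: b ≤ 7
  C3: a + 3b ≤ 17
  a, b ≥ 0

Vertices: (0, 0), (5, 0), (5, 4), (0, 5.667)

Evaluate the objective at each vertex of the feasible region:
  z(0, 0) = 0
  z(5, 0) = -30  ←
  z(5, 4) = -18
  z(0, 5.667) = 17
The minimum is at a = 5, b = 0.

(5, 0)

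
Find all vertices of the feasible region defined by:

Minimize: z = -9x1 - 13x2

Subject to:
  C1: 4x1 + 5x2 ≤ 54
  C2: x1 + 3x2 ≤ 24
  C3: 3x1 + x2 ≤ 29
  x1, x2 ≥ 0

(0, 0), (9.667, 0), (8.273, 4.182), (6, 6), (0, 8)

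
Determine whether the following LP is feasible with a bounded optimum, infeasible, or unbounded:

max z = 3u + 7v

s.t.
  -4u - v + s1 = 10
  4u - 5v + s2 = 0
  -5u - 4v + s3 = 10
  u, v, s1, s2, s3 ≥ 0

Unbounded (objective can increase without bound)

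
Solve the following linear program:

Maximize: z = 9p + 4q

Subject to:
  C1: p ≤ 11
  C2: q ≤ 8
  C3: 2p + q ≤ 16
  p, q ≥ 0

Evaluate the objective at each vertex of the feasible region:
  z(0, 0) = 0
  z(8, 0) = 72  ←
  z(4, 8) = 68
  z(0, 8) = 32
The maximum is at p = 8, q = 0.

p = 8, q = 0, z = 72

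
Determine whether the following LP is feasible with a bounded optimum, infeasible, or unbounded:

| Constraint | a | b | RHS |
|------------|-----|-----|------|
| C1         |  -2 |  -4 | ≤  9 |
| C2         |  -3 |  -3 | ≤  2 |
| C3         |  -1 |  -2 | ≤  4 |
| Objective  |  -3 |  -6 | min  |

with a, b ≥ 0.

Unbounded (objective can decrease without bound)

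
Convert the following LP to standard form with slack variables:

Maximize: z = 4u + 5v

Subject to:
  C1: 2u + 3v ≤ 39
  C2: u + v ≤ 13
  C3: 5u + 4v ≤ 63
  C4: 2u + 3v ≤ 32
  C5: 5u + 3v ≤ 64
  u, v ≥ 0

max z = 4u + 5v

s.t.
  2u + 3v + s1 = 39
  u + v + s2 = 13
  5u + 4v + s3 = 63
  2u + 3v + s4 = 32
  5u + 3v + s5 = 64
  u, v, s1, s2, s3, s4, s5 ≥ 0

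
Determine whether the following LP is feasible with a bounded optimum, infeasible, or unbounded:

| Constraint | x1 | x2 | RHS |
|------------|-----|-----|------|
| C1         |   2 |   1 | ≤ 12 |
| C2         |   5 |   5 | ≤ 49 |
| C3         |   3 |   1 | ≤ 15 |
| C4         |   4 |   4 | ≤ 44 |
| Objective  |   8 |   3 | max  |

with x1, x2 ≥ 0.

Feasible with a bounded optimal solution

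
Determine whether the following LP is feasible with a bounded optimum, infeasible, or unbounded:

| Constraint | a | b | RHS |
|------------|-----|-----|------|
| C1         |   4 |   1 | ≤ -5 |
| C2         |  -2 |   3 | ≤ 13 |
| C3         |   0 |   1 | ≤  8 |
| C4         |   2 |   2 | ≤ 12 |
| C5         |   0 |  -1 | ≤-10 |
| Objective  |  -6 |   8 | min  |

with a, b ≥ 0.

Infeasible (no feasible solution exists)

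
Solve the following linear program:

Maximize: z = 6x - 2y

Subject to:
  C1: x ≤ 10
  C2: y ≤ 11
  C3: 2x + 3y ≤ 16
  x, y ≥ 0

Evaluate the objective at each vertex of the feasible region:
  z(0, 0) = 0
  z(8, 0) = 48  ←
  z(0, 5.333) = -10.67
The maximum is at x = 8, y = 0.

x = 8, y = 0, z = 48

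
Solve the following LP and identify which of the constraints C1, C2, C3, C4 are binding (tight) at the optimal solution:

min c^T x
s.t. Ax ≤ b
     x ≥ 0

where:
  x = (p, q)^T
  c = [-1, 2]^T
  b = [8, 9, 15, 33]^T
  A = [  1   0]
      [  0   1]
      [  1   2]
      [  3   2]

At p = 8, q = 0, compute slack b - a·x for each constraint:
  C1: 8 − 8 = 0  (binding)
  C2: 9 − 0 = 9  (slack)
  C3: 15 − 8 = 7  (slack)
  C4: 33 − 24 = 9  (slack)

Optimal: p = 8, q = 0
Binding: C1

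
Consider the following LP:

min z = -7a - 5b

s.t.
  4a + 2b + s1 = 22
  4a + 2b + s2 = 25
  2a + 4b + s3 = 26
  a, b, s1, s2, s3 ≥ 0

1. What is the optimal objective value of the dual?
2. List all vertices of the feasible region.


1. -46
2. (0, 0), (5.5, 0), (3, 5), (0, 6.5)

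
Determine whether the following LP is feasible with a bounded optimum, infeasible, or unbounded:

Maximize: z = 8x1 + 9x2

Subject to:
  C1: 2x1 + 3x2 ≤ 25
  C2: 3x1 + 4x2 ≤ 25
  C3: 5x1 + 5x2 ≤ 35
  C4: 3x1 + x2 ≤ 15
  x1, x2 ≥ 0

Feasible with a bounded optimal solution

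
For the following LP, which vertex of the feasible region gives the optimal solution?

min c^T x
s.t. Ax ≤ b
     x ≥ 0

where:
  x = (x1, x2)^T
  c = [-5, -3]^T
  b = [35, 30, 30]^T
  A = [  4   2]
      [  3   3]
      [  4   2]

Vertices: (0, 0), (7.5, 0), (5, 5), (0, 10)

Evaluate the objective at each vertex of the feasible region:
  z(0, 0) = 0
  z(7.5, 0) = -37.5
  z(5, 5) = -40  ←
  z(0, 10) = -30
The minimum is at x1 = 5, x2 = 5.

(5, 5)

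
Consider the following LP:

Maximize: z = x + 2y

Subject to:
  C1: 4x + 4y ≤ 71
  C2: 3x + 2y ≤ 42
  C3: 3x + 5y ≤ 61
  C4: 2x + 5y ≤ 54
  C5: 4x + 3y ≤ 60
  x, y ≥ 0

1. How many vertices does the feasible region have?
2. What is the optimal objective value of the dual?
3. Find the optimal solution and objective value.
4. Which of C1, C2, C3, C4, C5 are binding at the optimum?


1. 5
2. 23
3. x = 7, y = 8, z = 23
4. C3, C4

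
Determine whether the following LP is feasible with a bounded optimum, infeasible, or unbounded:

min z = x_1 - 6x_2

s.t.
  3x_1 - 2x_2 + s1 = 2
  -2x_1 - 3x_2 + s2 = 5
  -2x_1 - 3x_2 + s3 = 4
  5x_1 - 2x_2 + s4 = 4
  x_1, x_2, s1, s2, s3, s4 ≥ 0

Unbounded (objective can decrease without bound)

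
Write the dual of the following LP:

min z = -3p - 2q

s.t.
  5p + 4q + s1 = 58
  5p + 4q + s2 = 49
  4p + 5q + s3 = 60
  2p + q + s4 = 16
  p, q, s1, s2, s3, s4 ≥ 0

Primal min cᵀx s.t. Ax ≤ b, x ≥ 0  →  Dual max −bᵀy s.t. Aᵀy ≥ −c, y ≥ 0.

Maximize: z = -58y1 - 49y2 - 60y3 - 16y4

Subject to:
  5y1 + 5y2 + 4y3 + 2y4 ≥ 3
  4y1 + 4y2 + 5y3 + y4 ≥ 2
  y1, y2, y3, y4 ≥ 0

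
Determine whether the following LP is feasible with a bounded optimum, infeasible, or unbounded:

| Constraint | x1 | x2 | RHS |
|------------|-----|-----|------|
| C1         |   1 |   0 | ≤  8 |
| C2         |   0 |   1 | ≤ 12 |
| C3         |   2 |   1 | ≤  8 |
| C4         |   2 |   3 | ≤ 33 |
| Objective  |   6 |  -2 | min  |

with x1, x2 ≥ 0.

Feasible with a bounded optimal solution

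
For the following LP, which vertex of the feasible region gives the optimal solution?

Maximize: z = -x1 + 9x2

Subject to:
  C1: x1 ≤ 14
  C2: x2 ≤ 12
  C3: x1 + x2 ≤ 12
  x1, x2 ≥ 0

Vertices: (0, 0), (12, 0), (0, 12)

Evaluate the objective at each vertex of the feasible region:
  z(0, 0) = 0
  z(12, 0) = -12
  z(0, 12) = 108  ←
The maximum is at x1 = 0, x2 = 12.

(0, 12)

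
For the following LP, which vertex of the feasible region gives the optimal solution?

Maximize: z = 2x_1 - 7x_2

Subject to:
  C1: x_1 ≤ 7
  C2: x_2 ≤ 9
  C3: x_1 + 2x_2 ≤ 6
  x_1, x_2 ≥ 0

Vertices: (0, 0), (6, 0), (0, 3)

Evaluate the objective at each vertex of the feasible region:
  z(0, 0) = 0
  z(6, 0) = 12  ←
  z(0, 3) = -21
The maximum is at x_1 = 6, x_2 = 0.

(6, 0)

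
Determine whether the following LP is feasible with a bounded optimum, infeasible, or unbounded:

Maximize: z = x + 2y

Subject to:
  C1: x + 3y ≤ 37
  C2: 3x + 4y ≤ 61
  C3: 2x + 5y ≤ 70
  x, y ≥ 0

Feasible with a bounded optimal solution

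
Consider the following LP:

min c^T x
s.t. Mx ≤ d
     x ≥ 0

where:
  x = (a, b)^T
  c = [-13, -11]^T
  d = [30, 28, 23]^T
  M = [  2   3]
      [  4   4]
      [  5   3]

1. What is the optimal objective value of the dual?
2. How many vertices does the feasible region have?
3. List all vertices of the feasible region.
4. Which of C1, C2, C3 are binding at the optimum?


1. -79
2. 4
3. (0, 0), (4.6, 0), (1, 6), (0, 7)
4. C2, C3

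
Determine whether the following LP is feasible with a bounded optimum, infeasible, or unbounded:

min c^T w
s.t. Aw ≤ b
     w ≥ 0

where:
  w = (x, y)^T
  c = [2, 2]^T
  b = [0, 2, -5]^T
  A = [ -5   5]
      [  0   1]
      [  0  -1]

Infeasible (no feasible solution exists)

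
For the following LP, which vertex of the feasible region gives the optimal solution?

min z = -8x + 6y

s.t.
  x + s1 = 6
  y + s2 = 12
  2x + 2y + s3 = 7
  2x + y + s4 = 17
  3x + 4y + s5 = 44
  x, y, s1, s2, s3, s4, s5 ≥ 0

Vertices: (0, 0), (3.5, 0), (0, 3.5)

Evaluate the objective at each vertex of the feasible region:
  z(0, 0) = 0
  z(3.5, 0) = -28  ←
  z(0, 3.5) = 21
The minimum is at x = 3.5, y = 0.

(3.5, 0)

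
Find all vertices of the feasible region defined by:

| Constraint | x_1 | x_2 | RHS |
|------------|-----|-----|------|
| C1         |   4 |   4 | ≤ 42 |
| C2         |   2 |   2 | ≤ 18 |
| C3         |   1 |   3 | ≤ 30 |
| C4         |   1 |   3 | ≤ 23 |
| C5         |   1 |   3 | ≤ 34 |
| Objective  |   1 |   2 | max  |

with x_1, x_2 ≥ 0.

(0, 0), (9, 0), (2, 7), (0, 7.667)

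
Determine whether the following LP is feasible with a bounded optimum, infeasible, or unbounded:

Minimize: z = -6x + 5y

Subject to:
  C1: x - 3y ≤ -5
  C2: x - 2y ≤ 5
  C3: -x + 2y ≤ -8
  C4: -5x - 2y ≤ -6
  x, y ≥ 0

Infeasible (no feasible solution exists)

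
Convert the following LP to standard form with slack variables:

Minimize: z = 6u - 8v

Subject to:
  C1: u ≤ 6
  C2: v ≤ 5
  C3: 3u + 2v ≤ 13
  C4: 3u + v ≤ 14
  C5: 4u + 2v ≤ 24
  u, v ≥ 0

min z = 6u - 8v

s.t.
  u + s1 = 6
  v + s2 = 5
  3u + 2v + s3 = 13
  3u + v + s4 = 14
  4u + 2v + s5 = 24
  u, v, s1, s2, s3, s4, s5 ≥ 0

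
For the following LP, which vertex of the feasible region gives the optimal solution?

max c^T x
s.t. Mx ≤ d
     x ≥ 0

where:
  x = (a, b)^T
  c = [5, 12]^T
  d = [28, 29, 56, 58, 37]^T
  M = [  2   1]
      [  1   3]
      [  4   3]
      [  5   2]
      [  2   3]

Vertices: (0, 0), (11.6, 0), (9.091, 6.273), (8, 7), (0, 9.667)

Evaluate the objective at each vertex of the feasible region:
  z(0, 0) = 0
  z(11.6, 0) = 58
  z(9.091, 6.273) = 120.7
  z(8, 7) = 124  ←
  z(0, 9.667) = 116
The maximum is at a = 8, b = 7.

(8, 7)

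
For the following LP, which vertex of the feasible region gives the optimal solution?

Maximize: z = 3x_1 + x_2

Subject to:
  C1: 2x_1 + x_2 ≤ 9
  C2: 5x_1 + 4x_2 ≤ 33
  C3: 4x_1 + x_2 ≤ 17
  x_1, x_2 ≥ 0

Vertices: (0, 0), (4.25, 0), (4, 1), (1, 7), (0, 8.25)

Evaluate the objective at each vertex of the feasible region:
  z(0, 0) = 0
  z(4.25, 0) = 12.75
  z(4, 1) = 13  ←
  z(1, 7) = 10
  z(0, 8.25) = 8.25
The maximum is at x_1 = 4, x_2 = 1.

(4, 1)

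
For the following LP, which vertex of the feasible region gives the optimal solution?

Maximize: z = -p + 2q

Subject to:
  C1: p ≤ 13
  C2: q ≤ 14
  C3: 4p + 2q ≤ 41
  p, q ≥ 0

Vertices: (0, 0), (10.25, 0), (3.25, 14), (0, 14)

Evaluate the objective at each vertex of the feasible region:
  z(0, 0) = 0
  z(10.25, 0) = -10.25
  z(3.25, 14) = 24.75
  z(0, 14) = 28  ←
The maximum is at p = 0, q = 14.

(0, 14)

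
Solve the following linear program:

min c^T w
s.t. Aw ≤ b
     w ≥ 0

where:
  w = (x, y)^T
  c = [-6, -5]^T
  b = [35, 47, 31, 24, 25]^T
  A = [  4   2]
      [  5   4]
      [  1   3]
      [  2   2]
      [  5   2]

Evaluate the objective at each vertex of the feasible region:
  z(0, 0) = 0
  z(5, 0) = -30
  z(1, 10) = -56  ←
  z(0, 10.33) = -51.67
The minimum is at x = 1, y = 10.

x = 1, y = 10, z = -56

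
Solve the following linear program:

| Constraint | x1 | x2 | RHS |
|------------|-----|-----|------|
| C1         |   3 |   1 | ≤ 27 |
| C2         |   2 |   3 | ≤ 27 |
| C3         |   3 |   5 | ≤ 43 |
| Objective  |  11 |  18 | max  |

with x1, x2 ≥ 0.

Evaluate the objective at each vertex of the feasible region:
  z(0, 0) = 0
  z(9, 0) = 99
  z(7.714, 3.857) = 154.3
  z(6, 5) = 156  ←
  z(0, 8.6) = 154.8
The maximum is at x1 = 6, x2 = 5.

x1 = 6, x2 = 5, z = 156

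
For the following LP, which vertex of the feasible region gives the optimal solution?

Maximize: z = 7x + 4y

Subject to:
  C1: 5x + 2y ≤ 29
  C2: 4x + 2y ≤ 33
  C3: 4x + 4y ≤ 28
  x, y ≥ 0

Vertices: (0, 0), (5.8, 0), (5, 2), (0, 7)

Evaluate the objective at each vertex of the feasible region:
  z(0, 0) = 0
  z(5.8, 0) = 40.6
  z(5, 2) = 43  ←
  z(0, 7) = 28
The maximum is at x = 5, y = 2.

(5, 2)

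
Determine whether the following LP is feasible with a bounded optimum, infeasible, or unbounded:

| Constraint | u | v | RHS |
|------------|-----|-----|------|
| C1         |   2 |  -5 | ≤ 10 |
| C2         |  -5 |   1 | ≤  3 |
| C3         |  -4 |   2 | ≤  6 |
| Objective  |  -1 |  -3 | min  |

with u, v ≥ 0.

Unbounded (objective can decrease without bound)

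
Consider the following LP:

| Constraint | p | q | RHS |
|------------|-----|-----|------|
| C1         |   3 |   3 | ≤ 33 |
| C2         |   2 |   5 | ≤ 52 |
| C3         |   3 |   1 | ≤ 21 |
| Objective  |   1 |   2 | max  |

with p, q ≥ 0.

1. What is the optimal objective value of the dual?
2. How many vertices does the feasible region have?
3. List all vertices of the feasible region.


1. 21
2. 5
3. (0, 0), (7, 0), (5, 6), (1, 10), (0, 10.4)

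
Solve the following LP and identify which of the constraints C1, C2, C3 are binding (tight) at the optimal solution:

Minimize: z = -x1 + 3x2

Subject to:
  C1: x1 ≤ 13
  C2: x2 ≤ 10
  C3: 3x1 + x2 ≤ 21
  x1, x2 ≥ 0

At x1 = 7, x2 = 0, compute slack b - a·x for each constraint:
  C1: 13 − 7 = 6  (slack)
  C2: 10 − 0 = 10  (slack)
  C3: 21 − 21 = 0  (binding)

Optimal: x1 = 7, x2 = 0
Binding: C3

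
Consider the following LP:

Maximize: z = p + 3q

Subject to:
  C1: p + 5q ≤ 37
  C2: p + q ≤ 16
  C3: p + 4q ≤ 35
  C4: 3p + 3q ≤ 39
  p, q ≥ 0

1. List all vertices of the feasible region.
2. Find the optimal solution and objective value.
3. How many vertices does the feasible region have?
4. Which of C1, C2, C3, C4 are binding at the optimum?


1. (0, 0), (13, 0), (7, 6), (0, 7.4)
2. p = 7, q = 6, z = 25
3. 4
4. C1, C4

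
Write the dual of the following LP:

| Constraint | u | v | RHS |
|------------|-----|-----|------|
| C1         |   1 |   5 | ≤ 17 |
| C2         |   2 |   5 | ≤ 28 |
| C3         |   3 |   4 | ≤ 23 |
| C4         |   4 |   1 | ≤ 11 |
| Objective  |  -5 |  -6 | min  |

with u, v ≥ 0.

Primal min cᵀx s.t. Ax ≤ b, x ≥ 0  →  Dual max −bᵀy s.t. Aᵀy ≥ −c, y ≥ 0.

Maximize: z = -17y1 - 28y2 - 23y3 - 11y4

Subject to:
  y1 + 2y2 + 3y3 + 4y4 ≥ 5
  5y1 + 5y2 + 4y3 + y4 ≥ 6
  y1, y2, y3, y4 ≥ 0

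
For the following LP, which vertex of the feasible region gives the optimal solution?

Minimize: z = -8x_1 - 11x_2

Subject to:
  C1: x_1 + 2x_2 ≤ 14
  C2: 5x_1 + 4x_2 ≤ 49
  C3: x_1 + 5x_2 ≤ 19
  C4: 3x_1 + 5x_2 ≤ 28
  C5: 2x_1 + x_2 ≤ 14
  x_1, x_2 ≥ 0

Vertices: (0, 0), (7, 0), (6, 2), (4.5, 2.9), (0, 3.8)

Evaluate the objective at each vertex of the feasible region:
  z(0, 0) = 0
  z(7, 0) = -56
  z(6, 2) = -70  ←
  z(4.5, 2.9) = -67.9
  z(0, 3.8) = -41.8
The minimum is at x_1 = 6, x_2 = 2.

(6, 2)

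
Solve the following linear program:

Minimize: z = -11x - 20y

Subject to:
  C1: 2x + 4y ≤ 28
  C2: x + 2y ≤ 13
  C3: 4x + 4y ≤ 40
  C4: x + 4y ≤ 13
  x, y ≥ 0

Evaluate the objective at each vertex of the feasible region:
  z(0, 0) = 0
  z(10, 0) = -110
  z(9, 1) = -119  ←
  z(0, 3.25) = -65
The minimum is at x = 9, y = 1.

x = 9, y = 1, z = -119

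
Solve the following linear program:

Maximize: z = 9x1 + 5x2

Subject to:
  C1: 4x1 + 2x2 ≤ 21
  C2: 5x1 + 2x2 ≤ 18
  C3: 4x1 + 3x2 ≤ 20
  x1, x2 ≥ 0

Evaluate the objective at each vertex of the feasible region:
  z(0, 0) = 0
  z(3.6, 0) = 32.4
  z(2, 4) = 38  ←
  z(0, 6.667) = 33.33
The maximum is at x1 = 2, x2 = 4.

x1 = 2, x2 = 4, z = 38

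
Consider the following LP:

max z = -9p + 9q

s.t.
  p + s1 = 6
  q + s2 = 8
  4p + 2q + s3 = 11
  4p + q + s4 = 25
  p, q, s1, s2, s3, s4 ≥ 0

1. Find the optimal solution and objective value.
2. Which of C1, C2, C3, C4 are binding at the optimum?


1. p = 0, q = 5.5, z = 49.5
2. C3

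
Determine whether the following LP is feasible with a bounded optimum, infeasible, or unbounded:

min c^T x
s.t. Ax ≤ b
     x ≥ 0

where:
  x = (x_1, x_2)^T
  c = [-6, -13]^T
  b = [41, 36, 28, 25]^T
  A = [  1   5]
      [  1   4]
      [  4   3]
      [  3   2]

Feasible with a bounded optimal solution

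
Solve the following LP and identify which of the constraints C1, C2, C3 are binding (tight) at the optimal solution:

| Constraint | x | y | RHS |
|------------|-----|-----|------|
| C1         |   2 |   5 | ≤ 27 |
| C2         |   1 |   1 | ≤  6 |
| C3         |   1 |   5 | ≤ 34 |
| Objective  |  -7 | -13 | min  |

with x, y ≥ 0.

At x = 1, y = 5, compute slack b - a·x for each constraint:
  C1: 27 − 27 = 0  (binding)
  C2: 6 − 6 = 0  (binding)
  C3: 34 − 26 = 8  (slack)

Optimal: x = 1, y = 5
Binding: C1, C2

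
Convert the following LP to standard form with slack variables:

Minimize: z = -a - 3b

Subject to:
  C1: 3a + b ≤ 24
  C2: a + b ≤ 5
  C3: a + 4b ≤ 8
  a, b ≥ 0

min z = -a - 3b

s.t.
  3a + b + s1 = 24
  a + b + s2 = 5
  a + 4b + s3 = 8
  a, b, s1, s2, s3 ≥ 0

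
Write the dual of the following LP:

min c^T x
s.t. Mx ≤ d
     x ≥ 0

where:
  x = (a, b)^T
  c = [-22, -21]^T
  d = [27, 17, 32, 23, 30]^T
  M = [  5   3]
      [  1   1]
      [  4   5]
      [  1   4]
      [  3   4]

Primal min cᵀx s.t. Ax ≤ b, x ≥ 0  →  Dual max −bᵀy s.t. Aᵀy ≥ −c, y ≥ 0.

Maximize: z = -27y1 - 17y2 - 32y3 - 23y4 - 30y5

Subject to:
  5y1 + y2 + 4y3 + y4 + 3y5 ≥ 22
  3y1 + y2 + 5y3 + 4y4 + 4y5 ≥ 21
  y1, y2, y3, y4, y5 ≥ 0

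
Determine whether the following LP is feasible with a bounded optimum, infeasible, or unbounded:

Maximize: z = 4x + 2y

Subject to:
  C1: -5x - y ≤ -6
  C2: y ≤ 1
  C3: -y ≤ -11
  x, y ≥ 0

Infeasible (no feasible solution exists)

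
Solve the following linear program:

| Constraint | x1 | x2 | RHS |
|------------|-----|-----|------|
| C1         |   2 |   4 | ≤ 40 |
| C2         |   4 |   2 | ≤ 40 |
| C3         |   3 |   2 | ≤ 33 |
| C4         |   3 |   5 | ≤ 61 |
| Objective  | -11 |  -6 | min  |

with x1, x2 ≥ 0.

Evaluate the objective at each vertex of the feasible region:
  z(0, 0) = 0
  z(10, 0) = -110
  z(7, 6) = -113  ←
  z(6.5, 6.75) = -112
  z(0, 10) = -60
The minimum is at x1 = 7, x2 = 6.

x1 = 7, x2 = 6, z = -113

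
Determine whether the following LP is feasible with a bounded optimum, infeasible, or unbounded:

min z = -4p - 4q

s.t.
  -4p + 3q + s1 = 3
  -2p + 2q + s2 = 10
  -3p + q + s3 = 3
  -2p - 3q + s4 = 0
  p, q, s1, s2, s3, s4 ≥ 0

Unbounded (objective can decrease without bound)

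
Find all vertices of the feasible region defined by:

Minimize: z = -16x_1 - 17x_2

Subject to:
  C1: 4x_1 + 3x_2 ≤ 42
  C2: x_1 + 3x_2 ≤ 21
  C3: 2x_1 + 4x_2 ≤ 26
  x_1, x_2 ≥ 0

(0, 0), (10.5, 0), (9, 2), (0, 6.5)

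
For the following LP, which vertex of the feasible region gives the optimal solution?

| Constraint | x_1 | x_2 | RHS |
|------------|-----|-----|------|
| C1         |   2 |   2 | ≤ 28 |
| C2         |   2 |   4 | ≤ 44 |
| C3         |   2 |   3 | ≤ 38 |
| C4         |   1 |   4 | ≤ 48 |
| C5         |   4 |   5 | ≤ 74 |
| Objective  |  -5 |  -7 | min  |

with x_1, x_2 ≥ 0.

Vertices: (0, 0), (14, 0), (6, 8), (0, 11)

Evaluate the objective at each vertex of the feasible region:
  z(0, 0) = 0
  z(14, 0) = -70
  z(6, 8) = -86  ←
  z(0, 11) = -77
The minimum is at x_1 = 6, x_2 = 8.

(6, 8)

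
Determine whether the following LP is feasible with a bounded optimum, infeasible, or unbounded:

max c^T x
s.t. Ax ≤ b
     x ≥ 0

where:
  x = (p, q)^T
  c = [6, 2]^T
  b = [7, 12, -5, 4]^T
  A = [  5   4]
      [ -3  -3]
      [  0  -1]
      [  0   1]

Infeasible (no feasible solution exists)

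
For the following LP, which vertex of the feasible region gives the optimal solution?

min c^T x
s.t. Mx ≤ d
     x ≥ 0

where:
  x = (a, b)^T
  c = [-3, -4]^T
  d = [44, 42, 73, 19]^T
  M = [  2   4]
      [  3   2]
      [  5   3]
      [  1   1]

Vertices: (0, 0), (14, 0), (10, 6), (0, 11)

Evaluate the objective at each vertex of the feasible region:
  z(0, 0) = 0
  z(14, 0) = -42
  z(10, 6) = -54  ←
  z(0, 11) = -44
The minimum is at a = 10, b = 6.

(10, 6)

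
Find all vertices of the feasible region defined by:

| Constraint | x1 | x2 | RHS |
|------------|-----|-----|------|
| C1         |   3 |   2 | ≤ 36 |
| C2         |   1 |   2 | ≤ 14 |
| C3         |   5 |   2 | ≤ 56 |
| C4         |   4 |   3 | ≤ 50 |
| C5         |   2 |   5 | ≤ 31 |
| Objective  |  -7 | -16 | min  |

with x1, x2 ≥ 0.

(0, 0), (11.2, 0), (10.5, 1.75), (8, 3), (0, 6.2)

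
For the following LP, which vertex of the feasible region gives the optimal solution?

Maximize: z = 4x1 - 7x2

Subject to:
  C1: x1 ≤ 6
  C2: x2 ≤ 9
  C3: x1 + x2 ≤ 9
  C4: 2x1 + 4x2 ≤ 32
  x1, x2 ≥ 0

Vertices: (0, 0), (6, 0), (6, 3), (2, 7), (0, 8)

Evaluate the objective at each vertex of the feasible region:
  z(0, 0) = 0
  z(6, 0) = 24  ←
  z(6, 3) = 3
  z(2, 7) = -41
  z(0, 8) = -56
The maximum is at x1 = 6, x2 = 0.

(6, 0)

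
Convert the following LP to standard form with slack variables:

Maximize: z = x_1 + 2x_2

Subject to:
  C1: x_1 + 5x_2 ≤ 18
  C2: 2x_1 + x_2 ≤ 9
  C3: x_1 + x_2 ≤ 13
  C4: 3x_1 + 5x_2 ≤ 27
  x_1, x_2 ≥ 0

max z = x_1 + 2x_2

s.t.
  x_1 + 5x_2 + s1 = 18
  2x_1 + x_2 + s2 = 9
  x_1 + x_2 + s3 = 13
  3x_1 + 5x_2 + s4 = 27
  x_1, x_2, s1, s2, s3, s4 ≥ 0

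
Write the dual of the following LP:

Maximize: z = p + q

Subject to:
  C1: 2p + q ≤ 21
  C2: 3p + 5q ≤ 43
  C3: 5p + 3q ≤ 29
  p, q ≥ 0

Primal max cᵀx s.t. Ax ≤ b, x ≥ 0  →  Dual min bᵀy s.t. Aᵀy ≥ c, y ≥ 0.

Minimize: z = 21y1 + 43y2 + 29y3

Subject to:
  2y1 + 3y2 + 5y3 ≥ 1
  y1 + 5y2 + 3y3 ≥ 1
  y1, y2, y3 ≥ 0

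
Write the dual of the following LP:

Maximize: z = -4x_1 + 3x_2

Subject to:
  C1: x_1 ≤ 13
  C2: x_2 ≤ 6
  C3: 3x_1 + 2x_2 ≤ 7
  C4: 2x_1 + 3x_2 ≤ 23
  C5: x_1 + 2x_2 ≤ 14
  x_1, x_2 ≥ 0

Primal max cᵀx s.t. Ax ≤ b, x ≥ 0  →  Dual min bᵀy s.t. Aᵀy ≥ c, y ≥ 0.

Minimize: z = 13y1 + 6y2 + 7y3 + 23y4 + 14y5

Subject to:
  y1 + 3y3 + 2y4 + y5 ≥ -4
  y2 + 2y3 + 3y4 + 2y5 ≥ 3
  y1, y2, y3, y4, y5 ≥ 0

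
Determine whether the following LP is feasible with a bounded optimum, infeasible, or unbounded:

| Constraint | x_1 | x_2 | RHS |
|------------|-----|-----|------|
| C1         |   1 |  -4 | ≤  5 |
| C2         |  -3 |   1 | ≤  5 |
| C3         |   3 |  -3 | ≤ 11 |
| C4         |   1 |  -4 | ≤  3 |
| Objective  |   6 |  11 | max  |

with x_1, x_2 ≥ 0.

Unbounded (objective can increase without bound)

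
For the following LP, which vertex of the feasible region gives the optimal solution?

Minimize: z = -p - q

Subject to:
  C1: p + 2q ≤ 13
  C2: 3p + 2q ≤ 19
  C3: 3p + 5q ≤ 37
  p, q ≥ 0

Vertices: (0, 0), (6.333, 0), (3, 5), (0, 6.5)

Evaluate the objective at each vertex of the feasible region:
  z(0, 0) = 0
  z(6.333, 0) = -6.333
  z(3, 5) = -8  ←
  z(0, 6.5) = -6.5
The minimum is at p = 3, q = 5.

(3, 5)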